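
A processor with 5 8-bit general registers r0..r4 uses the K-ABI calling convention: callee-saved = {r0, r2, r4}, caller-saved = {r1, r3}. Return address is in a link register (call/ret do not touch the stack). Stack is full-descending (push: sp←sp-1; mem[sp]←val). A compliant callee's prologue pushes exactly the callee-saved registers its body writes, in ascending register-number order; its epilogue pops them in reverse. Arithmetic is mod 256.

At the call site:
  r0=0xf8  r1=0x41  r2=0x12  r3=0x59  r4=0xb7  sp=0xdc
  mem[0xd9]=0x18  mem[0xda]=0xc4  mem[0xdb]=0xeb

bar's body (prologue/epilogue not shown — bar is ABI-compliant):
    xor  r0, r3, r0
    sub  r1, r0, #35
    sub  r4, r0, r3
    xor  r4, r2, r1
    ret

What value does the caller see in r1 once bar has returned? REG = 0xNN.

REG = 0x7e

prologue: push r0 → mem[0xdb]=0xf8, sp=0xdb
prologue: push r4 → mem[0xda]=0xb7, sp=0xda
body[0] xor  r0, r3, r0 → r0=0xa1
body[1] sub  r1, r0, #35 → r1=0x7e
body[2] sub  r4, r0, r3 → r4=0x48
body[3] xor  r4, r2, r1 → r4=0x6c
epilogue: pop r4=0xb7, sp=0xdb
epilogue: pop r0=0xf8, sp=0xdc
r1 is caller-saved → body value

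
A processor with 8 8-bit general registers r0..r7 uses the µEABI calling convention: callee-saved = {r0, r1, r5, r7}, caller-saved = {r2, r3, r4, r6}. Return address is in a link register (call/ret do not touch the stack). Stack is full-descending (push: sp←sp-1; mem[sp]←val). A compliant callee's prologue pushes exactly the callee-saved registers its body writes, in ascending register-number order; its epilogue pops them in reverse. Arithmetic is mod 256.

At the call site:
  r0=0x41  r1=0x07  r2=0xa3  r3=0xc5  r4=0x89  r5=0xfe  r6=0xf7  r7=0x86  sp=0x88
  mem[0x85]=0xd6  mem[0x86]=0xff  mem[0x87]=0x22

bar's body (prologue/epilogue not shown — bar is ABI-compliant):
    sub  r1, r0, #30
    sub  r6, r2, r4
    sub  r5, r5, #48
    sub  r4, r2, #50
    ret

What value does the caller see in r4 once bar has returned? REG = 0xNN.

REG = 0x71

prologue: push r1 -> mem[0x87]=0x07, sp=0x87
prologue: push r5 -> mem[0x86]=0xfe, sp=0x86
body[0] sub  r1, r0, #30 -> r1=0x23
body[1] sub  r6, r2, r4 -> r6=0x1a
body[2] sub  r5, r5, #48 -> r5=0xce
body[3] sub  r4, r2, #50 -> r4=0x71
epilogue: pop r5=0xfe, sp=0x87
epilogue: pop r1=0x07, sp=0x88
r4 is caller-saved -> body value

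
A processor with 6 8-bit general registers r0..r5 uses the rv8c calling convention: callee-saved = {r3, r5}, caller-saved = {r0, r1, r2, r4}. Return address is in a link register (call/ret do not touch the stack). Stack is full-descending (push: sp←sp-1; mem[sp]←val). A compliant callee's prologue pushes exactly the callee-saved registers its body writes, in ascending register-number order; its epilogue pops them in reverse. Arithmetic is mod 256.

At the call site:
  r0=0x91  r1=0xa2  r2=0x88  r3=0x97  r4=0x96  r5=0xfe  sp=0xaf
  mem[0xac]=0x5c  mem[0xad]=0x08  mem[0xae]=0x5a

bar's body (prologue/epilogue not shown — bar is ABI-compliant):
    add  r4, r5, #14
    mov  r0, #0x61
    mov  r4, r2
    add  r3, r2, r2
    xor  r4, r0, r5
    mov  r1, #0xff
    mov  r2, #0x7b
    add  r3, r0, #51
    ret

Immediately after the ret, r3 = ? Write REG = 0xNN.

prologue: push r3 → mem[0xae]=0x97, sp=0xae
body[0] add  r4, r5, #14 → r4=0x0c
body[1] mov  r0, #0x61 → r0=0x61
body[2] mov  r4, r2 → r4=0x88
body[3] add  r3, r2, r2 → r3=0x10
body[4] xor  r4, r0, r5 → r4=0x9f
body[5] mov  r1, #0xff → r1=0xff
body[6] mov  r2, #0x7b → r2=0x7b
body[7] add  r3, r0, #51 → r3=0x94
epilogue: pop r3=0x97, sp=0xaf
r3 is callee-saved → restored

REG = 0x97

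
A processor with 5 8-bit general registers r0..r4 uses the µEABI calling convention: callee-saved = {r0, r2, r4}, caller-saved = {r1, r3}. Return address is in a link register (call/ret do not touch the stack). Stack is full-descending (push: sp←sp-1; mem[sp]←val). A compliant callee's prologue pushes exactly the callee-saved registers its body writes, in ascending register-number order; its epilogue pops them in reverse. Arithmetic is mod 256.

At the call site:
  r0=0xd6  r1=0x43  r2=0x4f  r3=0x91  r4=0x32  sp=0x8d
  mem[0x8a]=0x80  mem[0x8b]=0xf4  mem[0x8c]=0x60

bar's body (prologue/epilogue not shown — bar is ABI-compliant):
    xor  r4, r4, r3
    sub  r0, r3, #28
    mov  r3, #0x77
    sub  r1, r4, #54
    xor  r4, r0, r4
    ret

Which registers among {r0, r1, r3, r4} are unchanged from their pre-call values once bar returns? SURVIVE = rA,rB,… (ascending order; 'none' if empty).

prologue: push r0 -> mem[0x8c]=0xd6, sp=0x8c
prologue: push r4 -> mem[0x8b]=0x32, sp=0x8b
body[0] xor  r4, r4, r3 -> r4=0xa3
body[1] sub  r0, r3, #28 -> r0=0x75
body[2] mov  r3, #0x77 -> r3=0x77
body[3] sub  r1, r4, #54 -> r1=0x6d
body[4] xor  r4, r0, r4 -> r4=0xd6
epilogue: pop r4=0x32, sp=0x8c
epilogue: pop r0=0xd6, sp=0x8d
r0: callee-saved, written=True
r1: caller-saved, written=True
r3: caller-saved, written=True
r4: callee-saved, written=True

SURVIVE = r0,r4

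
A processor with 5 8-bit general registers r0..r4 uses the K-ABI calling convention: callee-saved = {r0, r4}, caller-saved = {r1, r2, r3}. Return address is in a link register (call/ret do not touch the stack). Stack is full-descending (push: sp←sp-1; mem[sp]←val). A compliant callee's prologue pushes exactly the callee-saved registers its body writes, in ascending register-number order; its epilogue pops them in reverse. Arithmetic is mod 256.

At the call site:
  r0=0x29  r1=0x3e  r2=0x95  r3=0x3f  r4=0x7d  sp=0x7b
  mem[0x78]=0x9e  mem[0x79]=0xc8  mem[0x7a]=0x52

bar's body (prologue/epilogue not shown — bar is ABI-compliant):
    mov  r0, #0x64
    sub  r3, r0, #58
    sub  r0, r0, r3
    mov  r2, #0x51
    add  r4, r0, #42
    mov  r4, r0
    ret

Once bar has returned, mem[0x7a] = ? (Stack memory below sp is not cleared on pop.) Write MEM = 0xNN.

prologue: push r0 -> mem[0x7a]=0x29, sp=0x7a
prologue: push r4 -> mem[0x79]=0x7d, sp=0x79
body[0] mov  r0, #0x64 -> r0=0x64
body[1] sub  r3, r0, #58 -> r3=0x2a
body[2] sub  r0, r0, r3 -> r0=0x3a
body[3] mov  r2, #0x51 -> r2=0x51
body[4] add  r4, r0, #42 -> r4=0x64
body[5] mov  r4, r0 -> r4=0x3a
epilogue: pop r4=0x7d, sp=0x7a
epilogue: pop r0=0x29, sp=0x7b
prologue pushed ['r0', 'r4'] at ['0x7a', '0x79']

MEM = 0x29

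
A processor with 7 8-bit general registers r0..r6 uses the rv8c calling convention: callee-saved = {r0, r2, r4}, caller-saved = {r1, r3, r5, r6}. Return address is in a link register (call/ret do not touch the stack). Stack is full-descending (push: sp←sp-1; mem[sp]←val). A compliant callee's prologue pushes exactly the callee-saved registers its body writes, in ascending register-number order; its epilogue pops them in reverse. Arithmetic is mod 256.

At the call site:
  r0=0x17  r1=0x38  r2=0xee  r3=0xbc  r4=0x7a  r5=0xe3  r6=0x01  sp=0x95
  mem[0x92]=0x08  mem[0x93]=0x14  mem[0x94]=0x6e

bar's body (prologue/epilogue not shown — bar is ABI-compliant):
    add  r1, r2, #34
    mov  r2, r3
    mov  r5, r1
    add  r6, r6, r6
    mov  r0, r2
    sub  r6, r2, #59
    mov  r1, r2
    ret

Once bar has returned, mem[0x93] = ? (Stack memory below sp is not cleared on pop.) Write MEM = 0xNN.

MEM = 0xee

prologue: push r0 → mem[0x94]=0x17, sp=0x94
prologue: push r2 → mem[0x93]=0xee, sp=0x93
body[0] add  r1, r2, #34 → r1=0x10
body[1] mov  r2, r3 → r2=0xbc
body[2] mov  r5, r1 → r5=0x10
body[3] add  r6, r6, r6 → r6=0x02
body[4] mov  r0, r2 → r0=0xbc
body[5] sub  r6, r2, #59 → r6=0x81
body[6] mov  r1, r2 → r1=0xbc
epilogue: pop r2=0xee, sp=0x94
epilogue: pop r0=0x17, sp=0x95
prologue pushed ['r0', 'r2'] at ['0x94', '0x93']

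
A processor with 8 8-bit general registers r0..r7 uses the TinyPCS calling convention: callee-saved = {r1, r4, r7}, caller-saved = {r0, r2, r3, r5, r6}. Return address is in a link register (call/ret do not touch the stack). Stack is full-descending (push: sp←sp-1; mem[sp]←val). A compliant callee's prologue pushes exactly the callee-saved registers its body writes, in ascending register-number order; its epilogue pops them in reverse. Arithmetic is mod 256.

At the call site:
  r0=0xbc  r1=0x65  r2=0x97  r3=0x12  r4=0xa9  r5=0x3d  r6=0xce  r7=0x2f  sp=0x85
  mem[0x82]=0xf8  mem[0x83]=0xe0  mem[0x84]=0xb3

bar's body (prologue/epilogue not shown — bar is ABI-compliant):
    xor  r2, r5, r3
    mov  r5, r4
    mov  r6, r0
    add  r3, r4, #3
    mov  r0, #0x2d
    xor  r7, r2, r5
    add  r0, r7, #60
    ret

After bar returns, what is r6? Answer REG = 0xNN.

prologue: push r7 -> mem[0x84]=0x2f, sp=0x84
body[0] xor  r2, r5, r3 -> r2=0x2f
body[1] mov  r5, r4 -> r5=0xa9
body[2] mov  r6, r0 -> r6=0xbc
body[3] add  r3, r4, #3 -> r3=0xac
body[4] mov  r0, #0x2d -> r0=0x2d
body[5] xor  r7, r2, r5 -> r7=0x86
body[6] add  r0, r7, #60 -> r0=0xc2
epilogue: pop r7=0x2f, sp=0x85
r6 is caller-saved -> body value

REG = 0xbc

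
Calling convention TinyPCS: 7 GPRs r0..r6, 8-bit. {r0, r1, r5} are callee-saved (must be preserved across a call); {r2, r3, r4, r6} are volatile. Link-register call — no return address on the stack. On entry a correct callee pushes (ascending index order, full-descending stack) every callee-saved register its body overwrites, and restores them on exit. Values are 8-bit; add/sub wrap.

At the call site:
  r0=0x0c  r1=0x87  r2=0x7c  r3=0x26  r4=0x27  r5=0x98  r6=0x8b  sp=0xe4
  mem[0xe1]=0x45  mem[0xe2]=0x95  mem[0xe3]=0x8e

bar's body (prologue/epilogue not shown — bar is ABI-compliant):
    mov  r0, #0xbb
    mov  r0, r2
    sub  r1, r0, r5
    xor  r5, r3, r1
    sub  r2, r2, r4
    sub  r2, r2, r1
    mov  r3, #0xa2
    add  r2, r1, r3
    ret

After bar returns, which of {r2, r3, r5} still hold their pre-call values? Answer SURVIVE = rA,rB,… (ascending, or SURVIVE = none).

prologue: push r0 → mem[0xe3]=0x0c, sp=0xe3
prologue: push r1 → mem[0xe2]=0x87, sp=0xe2
prologue: push r5 → mem[0xe1]=0x98, sp=0xe1
body[0] mov  r0, #0xbb → r0=0xbb
body[1] mov  r0, r2 → r0=0x7c
body[2] sub  r1, r0, r5 → r1=0xe4
body[3] xor  r5, r3, r1 → r5=0xc2
body[4] sub  r2, r2, r4 → r2=0x55
body[5] sub  r2, r2, r1 → r2=0x71
body[6] mov  r3, #0xa2 → r3=0xa2
body[7] add  r2, r1, r3 → r2=0x86
epilogue: pop r5=0x98, sp=0xe2
epilogue: pop r1=0x87, sp=0xe3
epilogue: pop r0=0x0c, sp=0xe4
r2: caller-saved, written=True
r3: caller-saved, written=True
r5: callee-saved, written=True

SURVIVE = r5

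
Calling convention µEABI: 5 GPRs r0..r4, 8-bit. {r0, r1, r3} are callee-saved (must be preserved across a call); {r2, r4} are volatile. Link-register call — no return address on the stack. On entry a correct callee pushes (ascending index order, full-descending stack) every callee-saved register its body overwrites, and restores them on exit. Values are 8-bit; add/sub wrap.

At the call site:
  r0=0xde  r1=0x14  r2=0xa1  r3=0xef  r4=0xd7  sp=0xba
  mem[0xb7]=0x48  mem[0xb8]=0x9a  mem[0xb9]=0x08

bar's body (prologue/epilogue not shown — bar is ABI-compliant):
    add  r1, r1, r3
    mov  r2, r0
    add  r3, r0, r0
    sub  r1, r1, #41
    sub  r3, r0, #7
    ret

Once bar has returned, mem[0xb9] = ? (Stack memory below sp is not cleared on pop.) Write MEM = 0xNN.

MEM = 0x14

prologue: push r1 → mem[0xb9]=0x14, sp=0xb9
prologue: push r3 → mem[0xb8]=0xef, sp=0xb8
body[0] add  r1, r1, r3 → r1=0x03
body[1] mov  r2, r0 → r2=0xde
body[2] add  r3, r0, r0 → r3=0xbc
body[3] sub  r1, r1, #41 → r1=0xda
body[4] sub  r3, r0, #7 → r3=0xd7
epilogue: pop r3=0xef, sp=0xb9
epilogue: pop r1=0x14, sp=0xba
prologue pushed ['r1', 'r3'] at ['0xb9', '0xb8']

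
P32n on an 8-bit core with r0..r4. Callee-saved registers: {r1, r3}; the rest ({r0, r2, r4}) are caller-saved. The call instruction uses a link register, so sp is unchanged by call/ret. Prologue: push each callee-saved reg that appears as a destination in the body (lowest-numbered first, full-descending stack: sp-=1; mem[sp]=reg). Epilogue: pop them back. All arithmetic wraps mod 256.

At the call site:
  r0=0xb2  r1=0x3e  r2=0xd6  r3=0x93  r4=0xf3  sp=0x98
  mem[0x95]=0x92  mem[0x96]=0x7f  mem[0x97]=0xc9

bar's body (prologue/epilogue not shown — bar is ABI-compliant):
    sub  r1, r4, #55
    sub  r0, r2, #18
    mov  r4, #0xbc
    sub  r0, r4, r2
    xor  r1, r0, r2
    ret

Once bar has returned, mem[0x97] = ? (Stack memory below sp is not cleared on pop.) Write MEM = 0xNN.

prologue: push r1 -> mem[0x97]=0x3e, sp=0x97
body[0] sub  r1, r4, #55 -> r1=0xbc
body[1] sub  r0, r2, #18 -> r0=0xc4
body[2] mov  r4, #0xbc -> r4=0xbc
body[3] sub  r0, r4, r2 -> r0=0xe6
body[4] xor  r1, r0, r2 -> r1=0x30
epilogue: pop r1=0x3e, sp=0x98
prologue pushed ['r1'] at ['0x97']

MEM = 0x3e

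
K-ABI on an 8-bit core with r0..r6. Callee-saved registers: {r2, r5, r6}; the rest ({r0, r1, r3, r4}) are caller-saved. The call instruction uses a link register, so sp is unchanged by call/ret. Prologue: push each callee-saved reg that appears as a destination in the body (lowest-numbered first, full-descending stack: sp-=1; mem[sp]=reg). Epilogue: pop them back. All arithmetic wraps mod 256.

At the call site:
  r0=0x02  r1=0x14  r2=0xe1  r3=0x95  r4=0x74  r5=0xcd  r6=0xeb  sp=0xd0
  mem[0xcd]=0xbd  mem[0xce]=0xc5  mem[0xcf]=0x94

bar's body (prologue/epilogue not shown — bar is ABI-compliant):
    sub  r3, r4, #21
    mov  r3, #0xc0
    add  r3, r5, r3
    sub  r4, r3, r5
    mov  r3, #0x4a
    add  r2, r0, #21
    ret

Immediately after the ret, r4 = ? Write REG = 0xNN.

REG = 0xc0

prologue: push r2 -> mem[0xcf]=0xe1, sp=0xcf
body[0] sub  r3, r4, #21 -> r3=0x5f
body[1] mov  r3, #0xc0 -> r3=0xc0
body[2] add  r3, r5, r3 -> r3=0x8d
body[3] sub  r4, r3, r5 -> r4=0xc0
body[4] mov  r3, #0x4a -> r3=0x4a
body[5] add  r2, r0, #21 -> r2=0x17
epilogue: pop r2=0xe1, sp=0xd0
r4 is caller-saved -> body value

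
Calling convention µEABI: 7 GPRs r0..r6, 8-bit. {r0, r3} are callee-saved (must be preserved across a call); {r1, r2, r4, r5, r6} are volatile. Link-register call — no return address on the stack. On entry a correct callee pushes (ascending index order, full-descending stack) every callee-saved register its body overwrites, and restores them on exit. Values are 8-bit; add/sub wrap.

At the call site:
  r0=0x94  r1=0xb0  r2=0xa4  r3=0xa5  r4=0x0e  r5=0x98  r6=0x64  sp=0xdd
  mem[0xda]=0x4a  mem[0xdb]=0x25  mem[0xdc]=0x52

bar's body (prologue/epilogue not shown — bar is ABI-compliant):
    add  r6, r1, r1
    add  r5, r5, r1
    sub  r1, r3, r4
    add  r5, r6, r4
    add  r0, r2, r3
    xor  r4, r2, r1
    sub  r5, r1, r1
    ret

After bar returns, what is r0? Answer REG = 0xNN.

REG = 0x94

prologue: push r0 -> mem[0xdc]=0x94, sp=0xdc
body[0] add  r6, r1, r1 -> r6=0x60
body[1] add  r5, r5, r1 -> r5=0x48
body[2] sub  r1, r3, r4 -> r1=0x97
body[3] add  r5, r6, r4 -> r5=0x6e
body[4] add  r0, r2, r3 -> r0=0x49
body[5] xor  r4, r2, r1 -> r4=0x33
body[6] sub  r5, r1, r1 -> r5=0x00
epilogue: pop r0=0x94, sp=0xdd
r0 is callee-saved -> restored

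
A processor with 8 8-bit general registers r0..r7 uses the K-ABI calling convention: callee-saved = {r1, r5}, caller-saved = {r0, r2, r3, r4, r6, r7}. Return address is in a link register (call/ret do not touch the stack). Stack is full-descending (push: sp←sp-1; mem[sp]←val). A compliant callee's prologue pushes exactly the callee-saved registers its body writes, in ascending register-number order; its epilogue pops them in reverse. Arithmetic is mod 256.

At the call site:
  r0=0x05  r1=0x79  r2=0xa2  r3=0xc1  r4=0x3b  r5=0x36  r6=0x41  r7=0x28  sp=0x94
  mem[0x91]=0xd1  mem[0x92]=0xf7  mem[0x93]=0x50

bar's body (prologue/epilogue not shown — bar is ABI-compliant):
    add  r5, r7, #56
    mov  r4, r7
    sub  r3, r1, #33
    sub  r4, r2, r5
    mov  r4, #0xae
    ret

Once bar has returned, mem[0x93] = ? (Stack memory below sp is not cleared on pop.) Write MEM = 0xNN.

prologue: push r5 → mem[0x93]=0x36, sp=0x93
body[0] add  r5, r7, #56 → r5=0x60
body[1] mov  r4, r7 → r4=0x28
body[2] sub  r3, r1, #33 → r3=0x58
body[3] sub  r4, r2, r5 → r4=0x42
body[4] mov  r4, #0xae → r4=0xae
epilogue: pop r5=0x36, sp=0x94
prologue pushed ['r5'] at ['0x93']

MEM = 0x36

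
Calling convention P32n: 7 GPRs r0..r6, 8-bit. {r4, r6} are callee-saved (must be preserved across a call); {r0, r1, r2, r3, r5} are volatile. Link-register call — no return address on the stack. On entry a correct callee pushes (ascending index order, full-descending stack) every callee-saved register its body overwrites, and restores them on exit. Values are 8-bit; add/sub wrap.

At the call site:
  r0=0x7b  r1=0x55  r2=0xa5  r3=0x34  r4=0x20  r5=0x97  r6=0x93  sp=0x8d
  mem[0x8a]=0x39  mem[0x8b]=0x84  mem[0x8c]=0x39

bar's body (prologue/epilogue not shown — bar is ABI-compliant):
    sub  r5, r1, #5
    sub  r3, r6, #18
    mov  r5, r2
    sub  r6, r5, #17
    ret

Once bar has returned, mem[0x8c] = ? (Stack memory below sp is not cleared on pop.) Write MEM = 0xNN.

prologue: push r6 → mem[0x8c]=0x93, sp=0x8c
body[0] sub  r5, r1, #5 → r5=0x50
body[1] sub  r3, r6, #18 → r3=0x81
body[2] mov  r5, r2 → r5=0xa5
body[3] sub  r6, r5, #17 → r6=0x94
epilogue: pop r6=0x93, sp=0x8d
prologue pushed ['r6'] at ['0x8c']

MEM = 0x93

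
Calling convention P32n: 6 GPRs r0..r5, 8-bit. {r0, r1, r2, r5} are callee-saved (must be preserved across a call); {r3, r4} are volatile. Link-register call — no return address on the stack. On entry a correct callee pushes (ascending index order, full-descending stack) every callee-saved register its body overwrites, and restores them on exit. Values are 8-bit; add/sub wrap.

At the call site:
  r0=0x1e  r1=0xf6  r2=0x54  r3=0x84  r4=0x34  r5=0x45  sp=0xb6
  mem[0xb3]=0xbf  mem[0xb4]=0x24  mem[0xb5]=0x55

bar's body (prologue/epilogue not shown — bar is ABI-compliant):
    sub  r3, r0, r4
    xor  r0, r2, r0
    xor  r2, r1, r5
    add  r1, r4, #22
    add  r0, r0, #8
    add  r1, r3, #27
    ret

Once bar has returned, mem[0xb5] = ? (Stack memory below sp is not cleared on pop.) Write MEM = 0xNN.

prologue: push r0 → mem[0xb5]=0x1e, sp=0xb5
prologue: push r1 → mem[0xb4]=0xf6, sp=0xb4
prologue: push r2 → mem[0xb3]=0x54, sp=0xb3
body[0] sub  r3, r0, r4 → r3=0xea
body[1] xor  r0, r2, r0 → r0=0x4a
body[2] xor  r2, r1, r5 → r2=0xb3
body[3] add  r1, r4, #22 → r1=0x4a
body[4] add  r0, r0, #8 → r0=0x52
body[5] add  r1, r3, #27 → r1=0x05
epilogue: pop r2=0x54, sp=0xb4
epilogue: pop r1=0xf6, sp=0xb5
epilogue: pop r0=0x1e, sp=0xb6
prologue pushed ['r0', 'r1', 'r2'] at ['0xb5', '0xb4', '0xb3']

MEM = 0x1e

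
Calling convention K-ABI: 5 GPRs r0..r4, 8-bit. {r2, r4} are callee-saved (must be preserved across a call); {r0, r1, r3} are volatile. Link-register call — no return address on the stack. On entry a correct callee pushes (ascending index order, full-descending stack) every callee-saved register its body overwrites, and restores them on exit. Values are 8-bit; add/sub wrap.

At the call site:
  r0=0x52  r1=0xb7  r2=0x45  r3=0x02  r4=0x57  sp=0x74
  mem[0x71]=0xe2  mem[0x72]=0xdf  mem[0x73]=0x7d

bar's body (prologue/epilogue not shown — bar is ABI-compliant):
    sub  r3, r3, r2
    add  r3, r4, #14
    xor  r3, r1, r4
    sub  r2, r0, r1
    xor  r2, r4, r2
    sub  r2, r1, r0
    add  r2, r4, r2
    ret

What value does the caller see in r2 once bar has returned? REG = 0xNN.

REG = 0x45

prologue: push r2 → mem[0x73]=0x45, sp=0x73
body[0] sub  r3, r3, r2 → r3=0xbd
body[1] add  r3, r4, #14 → r3=0x65
body[2] xor  r3, r1, r4 → r3=0xe0
body[3] sub  r2, r0, r1 → r2=0x9b
body[4] xor  r2, r4, r2 → r2=0xcc
body[5] sub  r2, r1, r0 → r2=0x65
body[6] add  r2, r4, r2 → r2=0xbc
epilogue: pop r2=0x45, sp=0x74
r2 is callee-saved → restored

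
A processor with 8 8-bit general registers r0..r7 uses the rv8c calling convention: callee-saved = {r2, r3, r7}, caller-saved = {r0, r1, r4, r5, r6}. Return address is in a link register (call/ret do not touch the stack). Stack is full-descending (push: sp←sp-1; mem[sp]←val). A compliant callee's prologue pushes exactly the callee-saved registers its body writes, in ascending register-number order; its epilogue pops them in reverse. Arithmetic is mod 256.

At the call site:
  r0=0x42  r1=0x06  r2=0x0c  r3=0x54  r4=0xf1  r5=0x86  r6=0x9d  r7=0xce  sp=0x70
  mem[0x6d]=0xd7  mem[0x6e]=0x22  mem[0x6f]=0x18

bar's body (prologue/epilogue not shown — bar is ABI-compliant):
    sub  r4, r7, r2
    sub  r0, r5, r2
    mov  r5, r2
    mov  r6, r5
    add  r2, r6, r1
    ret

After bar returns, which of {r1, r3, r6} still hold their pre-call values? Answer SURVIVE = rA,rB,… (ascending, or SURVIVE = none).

SURVIVE = r1,r3

prologue: push r2 → mem[0x6f]=0x0c, sp=0x6f
body[0] sub  r4, r7, r2 → r4=0xc2
body[1] sub  r0, r5, r2 → r0=0x7a
body[2] mov  r5, r2 → r5=0x0c
body[3] mov  r6, r5 → r6=0x0c
body[4] add  r2, r6, r1 → r2=0x12
epilogue: pop r2=0x0c, sp=0x70
r1: caller-saved, written=False
r3: callee-saved, written=False
r6: caller-saved, written=True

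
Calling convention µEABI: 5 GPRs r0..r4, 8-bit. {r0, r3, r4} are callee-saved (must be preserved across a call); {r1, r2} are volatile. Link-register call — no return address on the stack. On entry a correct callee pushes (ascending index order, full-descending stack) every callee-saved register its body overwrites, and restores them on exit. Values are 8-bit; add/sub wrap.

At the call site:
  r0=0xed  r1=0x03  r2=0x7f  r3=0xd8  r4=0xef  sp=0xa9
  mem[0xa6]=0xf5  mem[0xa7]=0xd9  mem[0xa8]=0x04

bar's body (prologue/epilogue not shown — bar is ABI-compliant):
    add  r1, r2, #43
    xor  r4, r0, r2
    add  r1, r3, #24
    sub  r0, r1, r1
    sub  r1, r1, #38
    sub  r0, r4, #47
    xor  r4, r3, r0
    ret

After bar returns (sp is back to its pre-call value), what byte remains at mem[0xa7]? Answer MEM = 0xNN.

prologue: push r0 → mem[0xa8]=0xed, sp=0xa8
prologue: push r4 → mem[0xa7]=0xef, sp=0xa7
body[0] add  r1, r2, #43 → r1=0xaa
body[1] xor  r4, r0, r2 → r4=0x92
body[2] add  r1, r3, #24 → r1=0xf0
body[3] sub  r0, r1, r1 → r0=0x00
body[4] sub  r1, r1, #38 → r1=0xca
body[5] sub  r0, r4, #47 → r0=0x63
body[6] xor  r4, r3, r0 → r4=0xbb
epilogue: pop r4=0xef, sp=0xa8
epilogue: pop r0=0xed, sp=0xa9
prologue pushed ['r0', 'r4'] at ['0xa8', '0xa7']

MEM = 0xef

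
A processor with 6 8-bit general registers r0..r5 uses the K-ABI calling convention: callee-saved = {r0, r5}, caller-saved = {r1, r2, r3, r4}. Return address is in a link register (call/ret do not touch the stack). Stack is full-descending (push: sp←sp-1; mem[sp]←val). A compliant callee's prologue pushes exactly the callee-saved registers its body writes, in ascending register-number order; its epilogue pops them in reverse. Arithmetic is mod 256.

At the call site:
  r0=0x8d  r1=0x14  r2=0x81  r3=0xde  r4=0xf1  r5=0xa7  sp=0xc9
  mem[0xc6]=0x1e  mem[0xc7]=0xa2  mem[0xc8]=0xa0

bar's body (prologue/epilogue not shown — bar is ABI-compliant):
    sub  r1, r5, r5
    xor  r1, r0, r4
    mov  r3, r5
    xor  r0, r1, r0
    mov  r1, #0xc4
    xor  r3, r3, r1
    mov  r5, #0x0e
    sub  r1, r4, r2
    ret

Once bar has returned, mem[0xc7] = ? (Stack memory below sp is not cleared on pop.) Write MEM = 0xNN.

prologue: push r0 -> mem[0xc8]=0x8d, sp=0xc8
prologue: push r5 -> mem[0xc7]=0xa7, sp=0xc7
body[0] sub  r1, r5, r5 -> r1=0x00
body[1] xor  r1, r0, r4 -> r1=0x7c
body[2] mov  r3, r5 -> r3=0xa7
body[3] xor  r0, r1, r0 -> r0=0xf1
body[4] mov  r1, #0xc4 -> r1=0xc4
body[5] xor  r3, r3, r1 -> r3=0x63
body[6] mov  r5, #0x0e -> r5=0x0e
body[7] sub  r1, r4, r2 -> r1=0x70
epilogue: pop r5=0xa7, sp=0xc8
epilogue: pop r0=0x8d, sp=0xc9
prologue pushed ['r0', 'r5'] at ['0xc8', '0xc7']

MEM = 0xa7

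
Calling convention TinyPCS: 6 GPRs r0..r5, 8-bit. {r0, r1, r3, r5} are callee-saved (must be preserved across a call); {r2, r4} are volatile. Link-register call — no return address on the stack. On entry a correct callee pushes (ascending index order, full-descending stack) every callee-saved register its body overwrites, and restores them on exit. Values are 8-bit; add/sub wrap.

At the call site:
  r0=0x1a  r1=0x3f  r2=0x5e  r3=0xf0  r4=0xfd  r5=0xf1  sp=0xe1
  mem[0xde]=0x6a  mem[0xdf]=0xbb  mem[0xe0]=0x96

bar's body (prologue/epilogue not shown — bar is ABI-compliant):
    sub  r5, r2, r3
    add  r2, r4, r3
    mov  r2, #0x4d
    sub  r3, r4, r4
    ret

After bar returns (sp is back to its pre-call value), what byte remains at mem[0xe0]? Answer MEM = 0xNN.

MEM = 0xf0

prologue: push r3 -> mem[0xe0]=0xf0, sp=0xe0
prologue: push r5 -> mem[0xdf]=0xf1, sp=0xdf
body[0] sub  r5, r2, r3 -> r5=0x6e
body[1] add  r2, r4, r3 -> r2=0xed
body[2] mov  r2, #0x4d -> r2=0x4d
body[3] sub  r3, r4, r4 -> r3=0x00
epilogue: pop r5=0xf1, sp=0xe0
epilogue: pop r3=0xf0, sp=0xe1
prologue pushed ['r3', 'r5'] at ['0xe0', '0xdf']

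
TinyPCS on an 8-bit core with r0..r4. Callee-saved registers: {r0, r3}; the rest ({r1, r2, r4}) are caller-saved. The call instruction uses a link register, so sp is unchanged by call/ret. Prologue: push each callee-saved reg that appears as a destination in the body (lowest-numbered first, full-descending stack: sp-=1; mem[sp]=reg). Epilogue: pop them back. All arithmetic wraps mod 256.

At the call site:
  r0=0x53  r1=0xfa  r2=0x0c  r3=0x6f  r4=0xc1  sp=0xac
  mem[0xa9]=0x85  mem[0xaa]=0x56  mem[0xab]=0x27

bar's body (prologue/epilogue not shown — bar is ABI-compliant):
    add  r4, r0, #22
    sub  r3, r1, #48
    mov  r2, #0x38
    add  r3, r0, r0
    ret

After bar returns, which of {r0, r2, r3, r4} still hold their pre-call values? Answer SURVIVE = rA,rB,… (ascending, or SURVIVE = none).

SURVIVE = r0,r3

prologue: push r3 → mem[0xab]=0x6f, sp=0xab
body[0] add  r4, r0, #22 → r4=0x69
body[1] sub  r3, r1, #48 → r3=0xca
body[2] mov  r2, #0x38 → r2=0x38
body[3] add  r3, r0, r0 → r3=0xa6
epilogue: pop r3=0x6f, sp=0xac
r0: callee-saved, written=False
r2: caller-saved, written=True
r3: callee-saved, written=True
r4: caller-saved, written=True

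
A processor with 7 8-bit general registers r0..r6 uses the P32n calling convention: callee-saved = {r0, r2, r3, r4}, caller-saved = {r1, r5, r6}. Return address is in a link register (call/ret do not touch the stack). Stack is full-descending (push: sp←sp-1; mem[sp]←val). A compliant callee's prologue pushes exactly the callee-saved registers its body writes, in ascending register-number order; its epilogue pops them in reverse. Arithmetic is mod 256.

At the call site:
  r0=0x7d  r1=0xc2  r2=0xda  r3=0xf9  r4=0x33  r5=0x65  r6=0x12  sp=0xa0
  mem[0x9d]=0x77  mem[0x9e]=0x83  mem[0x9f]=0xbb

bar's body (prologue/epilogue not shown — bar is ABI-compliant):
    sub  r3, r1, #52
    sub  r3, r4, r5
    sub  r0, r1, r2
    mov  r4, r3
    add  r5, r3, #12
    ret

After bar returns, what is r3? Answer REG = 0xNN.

REG = 0xf9

prologue: push r0 → mem[0x9f]=0x7d, sp=0x9f
prologue: push r3 → mem[0x9e]=0xf9, sp=0x9e
prologue: push r4 → mem[0x9d]=0x33, sp=0x9d
body[0] sub  r3, r1, #52 → r3=0x8e
body[1] sub  r3, r4, r5 → r3=0xce
body[2] sub  r0, r1, r2 → r0=0xe8
body[3] mov  r4, r3 → r4=0xce
body[4] add  r5, r3, #12 → r5=0xda
epilogue: pop r4=0x33, sp=0x9e
epilogue: pop r3=0xf9, sp=0x9f
epilogue: pop r0=0x7d, sp=0xa0
r3 is callee-saved → restored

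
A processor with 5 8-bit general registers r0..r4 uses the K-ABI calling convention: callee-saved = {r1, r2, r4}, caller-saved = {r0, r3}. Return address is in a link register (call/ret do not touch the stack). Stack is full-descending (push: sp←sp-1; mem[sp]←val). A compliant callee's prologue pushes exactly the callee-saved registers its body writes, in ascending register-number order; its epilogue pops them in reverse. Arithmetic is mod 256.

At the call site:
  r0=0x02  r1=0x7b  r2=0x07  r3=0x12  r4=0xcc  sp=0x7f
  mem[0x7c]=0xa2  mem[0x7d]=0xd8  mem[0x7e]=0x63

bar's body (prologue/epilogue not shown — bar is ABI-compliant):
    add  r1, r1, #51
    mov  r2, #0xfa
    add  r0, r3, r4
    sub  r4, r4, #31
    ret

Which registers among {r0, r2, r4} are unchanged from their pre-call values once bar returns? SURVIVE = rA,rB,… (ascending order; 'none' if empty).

SURVIVE = r2,r4

prologue: push r1 -> mem[0x7e]=0x7b, sp=0x7e
prologue: push r2 -> mem[0x7d]=0x07, sp=0x7d
prologue: push r4 -> mem[0x7c]=0xcc, sp=0x7c
body[0] add  r1, r1, #51 -> r1=0xae
body[1] mov  r2, #0xfa -> r2=0xfa
body[2] add  r0, r3, r4 -> r0=0xde
body[3] sub  r4, r4, #31 -> r4=0xad
epilogue: pop r4=0xcc, sp=0x7d
epilogue: pop r2=0x07, sp=0x7e
epilogue: pop r1=0x7b, sp=0x7f
r0: caller-saved, written=True
r2: callee-saved, written=True
r4: callee-saved, written=True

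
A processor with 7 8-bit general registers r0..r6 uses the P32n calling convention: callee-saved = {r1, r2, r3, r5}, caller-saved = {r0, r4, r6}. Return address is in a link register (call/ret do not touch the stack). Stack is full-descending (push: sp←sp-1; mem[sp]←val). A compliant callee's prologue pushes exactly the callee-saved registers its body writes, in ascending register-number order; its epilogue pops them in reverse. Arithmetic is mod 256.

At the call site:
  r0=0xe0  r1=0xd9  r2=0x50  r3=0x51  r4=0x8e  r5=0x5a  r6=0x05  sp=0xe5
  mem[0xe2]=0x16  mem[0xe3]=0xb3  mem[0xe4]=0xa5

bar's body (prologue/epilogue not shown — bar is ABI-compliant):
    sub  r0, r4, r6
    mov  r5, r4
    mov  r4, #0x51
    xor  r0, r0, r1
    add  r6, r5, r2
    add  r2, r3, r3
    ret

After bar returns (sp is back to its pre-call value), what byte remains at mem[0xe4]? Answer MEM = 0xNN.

MEM = 0x50

prologue: push r2 -> mem[0xe4]=0x50, sp=0xe4
prologue: push r5 -> mem[0xe3]=0x5a, sp=0xe3
body[0] sub  r0, r4, r6 -> r0=0x89
body[1] mov  r5, r4 -> r5=0x8e
body[2] mov  r4, #0x51 -> r4=0x51
body[3] xor  r0, r0, r1 -> r0=0x50
body[4] add  r6, r5, r2 -> r6=0xde
body[5] add  r2, r3, r3 -> r2=0xa2
epilogue: pop r5=0x5a, sp=0xe4
epilogue: pop r2=0x50, sp=0xe5
prologue pushed ['r2', 'r5'] at ['0xe4', '0xe3']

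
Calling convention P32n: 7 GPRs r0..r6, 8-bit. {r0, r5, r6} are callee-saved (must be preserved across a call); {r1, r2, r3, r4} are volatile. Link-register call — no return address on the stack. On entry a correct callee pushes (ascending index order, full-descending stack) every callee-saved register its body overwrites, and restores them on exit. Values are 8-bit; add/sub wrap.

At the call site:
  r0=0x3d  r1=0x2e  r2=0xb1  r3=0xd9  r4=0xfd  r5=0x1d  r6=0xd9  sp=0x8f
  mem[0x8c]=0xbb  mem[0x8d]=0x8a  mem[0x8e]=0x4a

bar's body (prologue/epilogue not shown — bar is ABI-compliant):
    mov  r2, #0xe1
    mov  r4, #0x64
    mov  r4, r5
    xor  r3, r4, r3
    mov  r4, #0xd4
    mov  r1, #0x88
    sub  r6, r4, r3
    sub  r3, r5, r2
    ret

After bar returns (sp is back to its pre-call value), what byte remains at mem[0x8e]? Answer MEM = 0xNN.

MEM = 0xd9

prologue: push r6 -> mem[0x8e]=0xd9, sp=0x8e
body[0] mov  r2, #0xe1 -> r2=0xe1
body[1] mov  r4, #0x64 -> r4=0x64
body[2] mov  r4, r5 -> r4=0x1d
body[3] xor  r3, r4, r3 -> r3=0xc4
body[4] mov  r4, #0xd4 -> r4=0xd4
body[5] mov  r1, #0x88 -> r1=0x88
body[6] sub  r6, r4, r3 -> r6=0x10
body[7] sub  r3, r5, r2 -> r3=0x3c
epilogue: pop r6=0xd9, sp=0x8f
prologue pushed ['r6'] at ['0x8e']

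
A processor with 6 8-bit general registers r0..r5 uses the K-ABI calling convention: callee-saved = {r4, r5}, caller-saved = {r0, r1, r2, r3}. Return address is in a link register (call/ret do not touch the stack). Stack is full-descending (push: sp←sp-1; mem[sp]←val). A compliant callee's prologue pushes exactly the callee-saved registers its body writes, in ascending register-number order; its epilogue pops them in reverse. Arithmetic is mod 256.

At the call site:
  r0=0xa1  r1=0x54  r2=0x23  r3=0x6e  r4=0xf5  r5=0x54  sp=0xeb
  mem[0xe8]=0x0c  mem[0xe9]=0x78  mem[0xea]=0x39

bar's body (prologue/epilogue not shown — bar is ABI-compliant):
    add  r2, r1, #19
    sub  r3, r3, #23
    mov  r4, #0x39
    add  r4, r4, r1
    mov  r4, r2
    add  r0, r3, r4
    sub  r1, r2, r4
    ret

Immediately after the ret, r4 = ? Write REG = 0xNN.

REG = 0xf5

prologue: push r4 → mem[0xea]=0xf5, sp=0xea
body[0] add  r2, r1, #19 → r2=0x67
body[1] sub  r3, r3, #23 → r3=0x57
body[2] mov  r4, #0x39 → r4=0x39
body[3] add  r4, r4, r1 → r4=0x8d
body[4] mov  r4, r2 → r4=0x67
body[5] add  r0, r3, r4 → r0=0xbe
body[6] sub  r1, r2, r4 → r1=0x00
epilogue: pop r4=0xf5, sp=0xeb
r4 is callee-saved → restored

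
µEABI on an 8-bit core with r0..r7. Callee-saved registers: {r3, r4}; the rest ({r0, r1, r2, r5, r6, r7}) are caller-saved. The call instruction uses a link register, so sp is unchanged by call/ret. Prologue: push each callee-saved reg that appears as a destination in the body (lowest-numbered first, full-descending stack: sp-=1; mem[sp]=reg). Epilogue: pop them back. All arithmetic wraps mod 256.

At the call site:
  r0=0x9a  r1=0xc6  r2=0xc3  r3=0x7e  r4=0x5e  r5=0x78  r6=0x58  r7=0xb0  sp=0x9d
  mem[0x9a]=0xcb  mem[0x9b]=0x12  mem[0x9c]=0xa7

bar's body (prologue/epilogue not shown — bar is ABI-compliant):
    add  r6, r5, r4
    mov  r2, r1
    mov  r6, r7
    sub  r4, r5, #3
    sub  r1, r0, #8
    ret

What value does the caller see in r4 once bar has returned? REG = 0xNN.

prologue: push r4 → mem[0x9c]=0x5e, sp=0x9c
body[0] add  r6, r5, r4 → r6=0xd6
body[1] mov  r2, r1 → r2=0xc6
body[2] mov  r6, r7 → r6=0xb0
body[3] sub  r4, r5, #3 → r4=0x75
body[4] sub  r1, r0, #8 → r1=0x92
epilogue: pop r4=0x5e, sp=0x9d
r4 is callee-saved → restored

REG = 0x5e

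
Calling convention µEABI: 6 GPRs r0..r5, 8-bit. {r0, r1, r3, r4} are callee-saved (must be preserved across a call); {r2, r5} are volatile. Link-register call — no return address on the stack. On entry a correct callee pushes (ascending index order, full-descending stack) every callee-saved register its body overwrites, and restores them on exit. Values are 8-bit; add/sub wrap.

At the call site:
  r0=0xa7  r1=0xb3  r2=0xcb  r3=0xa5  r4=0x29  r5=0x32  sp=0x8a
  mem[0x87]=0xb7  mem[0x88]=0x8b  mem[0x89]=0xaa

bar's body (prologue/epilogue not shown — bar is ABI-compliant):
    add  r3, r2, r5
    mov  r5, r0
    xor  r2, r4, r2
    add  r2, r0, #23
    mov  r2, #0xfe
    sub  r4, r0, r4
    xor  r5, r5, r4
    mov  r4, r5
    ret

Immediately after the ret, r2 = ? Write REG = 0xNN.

REG = 0xfe

prologue: push r3 → mem[0x89]=0xa5, sp=0x89
prologue: push r4 → mem[0x88]=0x29, sp=0x88
body[0] add  r3, r2, r5 → r3=0xfd
body[1] mov  r5, r0 → r5=0xa7
body[2] xor  r2, r4, r2 → r2=0xe2
body[3] add  r2, r0, #23 → r2=0xbe
body[4] mov  r2, #0xfe → r2=0xfe
body[5] sub  r4, r0, r4 → r4=0x7e
body[6] xor  r5, r5, r4 → r5=0xd9
body[7] mov  r4, r5 → r4=0xd9
epilogue: pop r4=0x29, sp=0x89
epilogue: pop r3=0xa5, sp=0x8a
r2 is caller-saved → body value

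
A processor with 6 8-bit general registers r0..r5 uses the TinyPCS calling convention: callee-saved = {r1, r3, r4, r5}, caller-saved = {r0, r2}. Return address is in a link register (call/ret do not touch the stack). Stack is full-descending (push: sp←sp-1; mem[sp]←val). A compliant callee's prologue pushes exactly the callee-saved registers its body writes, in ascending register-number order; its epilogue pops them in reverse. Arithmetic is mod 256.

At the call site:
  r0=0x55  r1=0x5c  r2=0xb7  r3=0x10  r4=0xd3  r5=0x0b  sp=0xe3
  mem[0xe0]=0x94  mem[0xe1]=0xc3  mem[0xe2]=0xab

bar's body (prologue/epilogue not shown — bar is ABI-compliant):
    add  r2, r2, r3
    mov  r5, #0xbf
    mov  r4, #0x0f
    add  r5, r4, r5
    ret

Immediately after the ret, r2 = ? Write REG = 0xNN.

REG = 0xc7

prologue: push r4 → mem[0xe2]=0xd3, sp=0xe2
prologue: push r5 → mem[0xe1]=0x0b, sp=0xe1
body[0] add  r2, r2, r3 → r2=0xc7
body[1] mov  r5, #0xbf → r5=0xbf
body[2] mov  r4, #0x0f → r4=0x0f
body[3] add  r5, r4, r5 → r5=0xce
epilogue: pop r5=0x0b, sp=0xe2
epilogue: pop r4=0xd3, sp=0xe3
r2 is caller-saved → body value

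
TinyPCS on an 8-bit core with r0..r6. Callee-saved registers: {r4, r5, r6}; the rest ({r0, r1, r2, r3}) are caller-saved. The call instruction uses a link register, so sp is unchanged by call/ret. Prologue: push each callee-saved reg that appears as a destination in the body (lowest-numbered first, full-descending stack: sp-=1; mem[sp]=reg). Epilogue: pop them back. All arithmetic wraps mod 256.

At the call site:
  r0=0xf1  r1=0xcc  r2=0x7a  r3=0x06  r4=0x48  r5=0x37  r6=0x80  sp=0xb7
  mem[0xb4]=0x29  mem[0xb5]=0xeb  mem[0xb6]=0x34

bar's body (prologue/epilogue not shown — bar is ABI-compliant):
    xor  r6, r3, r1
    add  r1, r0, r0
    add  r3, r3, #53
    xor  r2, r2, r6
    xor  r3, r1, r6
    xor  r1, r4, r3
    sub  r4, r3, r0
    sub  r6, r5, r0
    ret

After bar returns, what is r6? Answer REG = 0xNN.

REG = 0x80

prologue: push r4 -> mem[0xb6]=0x48, sp=0xb6
prologue: push r6 -> mem[0xb5]=0x80, sp=0xb5
body[0] xor  r6, r3, r1 -> r6=0xca
body[1] add  r1, r0, r0 -> r1=0xe2
body[2] add  r3, r3, #53 -> r3=0x3b
body[3] xor  r2, r2, r6 -> r2=0xb0
body[4] xor  r3, r1, r6 -> r3=0x28
body[5] xor  r1, r4, r3 -> r1=0x60
body[6] sub  r4, r3, r0 -> r4=0x37
body[7] sub  r6, r5, r0 -> r6=0x46
epilogue: pop r6=0x80, sp=0xb6
epilogue: pop r4=0x48, sp=0xb7
r6 is callee-saved -> restored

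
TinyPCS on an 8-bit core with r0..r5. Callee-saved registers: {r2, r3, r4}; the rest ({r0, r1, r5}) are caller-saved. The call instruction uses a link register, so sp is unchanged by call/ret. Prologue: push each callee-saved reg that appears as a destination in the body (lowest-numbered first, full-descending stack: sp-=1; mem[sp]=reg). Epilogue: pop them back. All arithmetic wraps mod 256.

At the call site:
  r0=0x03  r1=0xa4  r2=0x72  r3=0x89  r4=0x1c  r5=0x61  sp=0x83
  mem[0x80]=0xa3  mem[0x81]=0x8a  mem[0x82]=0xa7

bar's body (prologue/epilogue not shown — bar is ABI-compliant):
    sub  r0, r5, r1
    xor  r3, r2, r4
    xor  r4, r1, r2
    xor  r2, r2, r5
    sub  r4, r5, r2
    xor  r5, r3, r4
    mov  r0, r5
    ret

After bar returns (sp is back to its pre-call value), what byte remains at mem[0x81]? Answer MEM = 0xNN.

prologue: push r2 -> mem[0x82]=0x72, sp=0x82
prologue: push r3 -> mem[0x81]=0x89, sp=0x81
prologue: push r4 -> mem[0x80]=0x1c, sp=0x80
body[0] sub  r0, r5, r1 -> r0=0xbd
body[1] xor  r3, r2, r4 -> r3=0x6e
body[2] xor  r4, r1, r2 -> r4=0xd6
body[3] xor  r2, r2, r5 -> r2=0x13
body[4] sub  r4, r5, r2 -> r4=0x4e
body[5] xor  r5, r3, r4 -> r5=0x20
body[6] mov  r0, r5 -> r0=0x20
epilogue: pop r4=0x1c, sp=0x81
epilogue: pop r3=0x89, sp=0x82
epilogue: pop r2=0x72, sp=0x83
prologue pushed ['r2', 'r3', 'r4'] at ['0x82', '0x81', '0x80']

MEM = 0x89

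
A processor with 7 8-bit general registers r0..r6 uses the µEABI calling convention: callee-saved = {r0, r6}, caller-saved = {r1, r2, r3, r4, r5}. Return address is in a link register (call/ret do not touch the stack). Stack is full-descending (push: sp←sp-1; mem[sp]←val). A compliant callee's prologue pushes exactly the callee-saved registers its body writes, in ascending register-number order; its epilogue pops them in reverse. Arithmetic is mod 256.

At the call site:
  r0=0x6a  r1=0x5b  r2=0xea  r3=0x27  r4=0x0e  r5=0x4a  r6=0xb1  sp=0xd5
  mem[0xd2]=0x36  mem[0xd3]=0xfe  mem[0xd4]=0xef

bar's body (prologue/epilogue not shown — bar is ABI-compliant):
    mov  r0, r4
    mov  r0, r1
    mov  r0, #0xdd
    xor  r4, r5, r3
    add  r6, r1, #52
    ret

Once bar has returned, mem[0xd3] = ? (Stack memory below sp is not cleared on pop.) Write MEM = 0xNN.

MEM = 0xb1

prologue: push r0 -> mem[0xd4]=0x6a, sp=0xd4
prologue: push r6 -> mem[0xd3]=0xb1, sp=0xd3
body[0] mov  r0, r4 -> r0=0x0e
body[1] mov  r0, r1 -> r0=0x5b
body[2] mov  r0, #0xdd -> r0=0xdd
body[3] xor  r4, r5, r3 -> r4=0x6d
body[4] add  r6, r1, #52 -> r6=0x8f
epilogue: pop r6=0xb1, sp=0xd4
epilogue: pop r0=0x6a, sp=0xd5
prologue pushed ['r0', 'r6'] at ['0xd4', '0xd3']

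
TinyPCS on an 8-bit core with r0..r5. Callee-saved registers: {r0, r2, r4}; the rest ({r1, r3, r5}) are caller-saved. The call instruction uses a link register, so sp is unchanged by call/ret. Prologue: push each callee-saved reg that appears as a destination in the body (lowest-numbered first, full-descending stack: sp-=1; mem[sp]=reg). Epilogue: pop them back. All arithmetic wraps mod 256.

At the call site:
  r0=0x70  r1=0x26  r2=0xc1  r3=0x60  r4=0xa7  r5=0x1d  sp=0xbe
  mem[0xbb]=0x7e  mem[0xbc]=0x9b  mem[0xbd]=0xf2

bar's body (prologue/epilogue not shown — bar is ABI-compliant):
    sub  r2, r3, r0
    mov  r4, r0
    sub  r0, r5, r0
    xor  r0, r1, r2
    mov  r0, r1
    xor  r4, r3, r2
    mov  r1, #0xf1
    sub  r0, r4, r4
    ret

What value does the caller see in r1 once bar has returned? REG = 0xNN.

prologue: push r0 → mem[0xbd]=0x70, sp=0xbd
prologue: push r2 → mem[0xbc]=0xc1, sp=0xbc
prologue: push r4 → mem[0xbb]=0xa7, sp=0xbb
body[0] sub  r2, r3, r0 → r2=0xf0
body[1] mov  r4, r0 → r4=0x70
body[2] sub  r0, r5, r0 → r0=0xad
body[3] xor  r0, r1, r2 → r0=0xd6
body[4] mov  r0, r1 → r0=0x26
body[5] xor  r4, r3, r2 → r4=0x90
body[6] mov  r1, #0xf1 → r1=0xf1
body[7] sub  r0, r4, r4 → r0=0x00
epilogue: pop r4=0xa7, sp=0xbc
epilogue: pop r2=0xc1, sp=0xbd
epilogue: pop r0=0x70, sp=0xbe
r1 is caller-saved → body value

REG = 0xf1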